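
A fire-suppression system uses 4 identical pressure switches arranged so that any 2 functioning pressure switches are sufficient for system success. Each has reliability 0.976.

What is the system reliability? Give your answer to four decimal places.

R = Σ_{i=2}^{4} C(4,i) p^i (1−p)^{4−i} with p = 0.976
C(4,2)·0.976^2·0.024^2 = 0.003292
C(4,3)·0.976^3·0.024^1 = 0.089253
C(4,4)·0.976^4·0.024^0 = 0.907401
Sum = 0.9999

0.9999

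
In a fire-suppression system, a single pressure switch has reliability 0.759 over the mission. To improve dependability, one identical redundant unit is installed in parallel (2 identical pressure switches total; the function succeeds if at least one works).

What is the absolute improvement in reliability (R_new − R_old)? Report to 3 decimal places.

R_before = 0.759
R_after = 1 − (1 − 0.759)^2 = 0.942
ΔR = 0.942 − 0.759 = 0.183

0.183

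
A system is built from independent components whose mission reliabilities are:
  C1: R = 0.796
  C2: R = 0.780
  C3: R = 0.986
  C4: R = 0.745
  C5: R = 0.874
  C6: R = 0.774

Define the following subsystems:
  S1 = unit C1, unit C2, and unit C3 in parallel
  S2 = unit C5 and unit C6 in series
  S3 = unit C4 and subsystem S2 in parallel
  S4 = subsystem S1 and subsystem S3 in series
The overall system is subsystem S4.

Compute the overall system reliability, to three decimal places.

Parallel (C1, C2, and C3): 1 − (1 − 0.79600)(1 − 0.78000)(1 − 0.98600) = 0.99937
Series (C5 and C6): 0.87400 × 0.77400 = 0.67648
Parallel (C4 and [0.67648]): 1 − (1 − 0.74500)(1 − 0.67648) = 0.91750
Series ([0.99937] and [0.91750]): 0.99937 × 0.91750 = 0.917

0.917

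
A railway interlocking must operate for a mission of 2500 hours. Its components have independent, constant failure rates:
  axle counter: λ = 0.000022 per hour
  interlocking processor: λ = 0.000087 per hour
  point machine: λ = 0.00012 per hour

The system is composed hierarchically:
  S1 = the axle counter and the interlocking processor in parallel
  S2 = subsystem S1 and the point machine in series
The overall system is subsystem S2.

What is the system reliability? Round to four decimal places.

R(axle counter) = exp(−0.000022 × 2500) = 0.946485
R(interlocking processor) = exp(−0.000087 × 2500) = 0.804528
R(point machine) = exp(−0.00012 × 2500) = 0.740818
Parallel (axle counter and interlocking processor): 1 − (1 − 0.946485)(1 − 0.804528) = 0.989539
Series ([0.989539] and point machine): 0.989539 × 0.740818 = 0.7331

0.7331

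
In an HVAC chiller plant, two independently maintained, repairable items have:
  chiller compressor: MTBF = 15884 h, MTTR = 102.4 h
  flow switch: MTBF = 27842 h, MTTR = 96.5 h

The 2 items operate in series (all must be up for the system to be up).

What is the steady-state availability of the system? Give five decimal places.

A(chiller compressor) = MTBF/(MTBF+MTTR) = 15884/(15884+102.4) = 0.993595
A(flow switch) = MTBF/(MTBF+MTTR) = 27842/(27842+96.5) = 0.996546
Series availability: 0.993595 × 0.996546 = 0.99016

0.99016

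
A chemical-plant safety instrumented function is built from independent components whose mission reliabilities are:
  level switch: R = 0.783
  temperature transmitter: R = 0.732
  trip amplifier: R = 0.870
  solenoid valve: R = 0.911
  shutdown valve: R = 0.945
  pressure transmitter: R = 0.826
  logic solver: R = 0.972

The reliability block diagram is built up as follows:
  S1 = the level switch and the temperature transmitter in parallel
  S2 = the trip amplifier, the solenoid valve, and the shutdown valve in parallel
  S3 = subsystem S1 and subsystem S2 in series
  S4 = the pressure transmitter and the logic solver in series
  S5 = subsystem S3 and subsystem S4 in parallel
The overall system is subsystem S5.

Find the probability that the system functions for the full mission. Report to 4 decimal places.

Parallel (level switch and temperature transmitter): 1 − (1 − 0.783000)(1 − 0.732000) = 0.941844
Parallel (trip amplifier, solenoid valve, and shutdown valve): 1 − (1 − 0.870000)(1 − 0.911000)(1 − 0.945000) = 0.999364
Series ([0.941844] and [0.999364]): 0.941844 × 0.999364 = 0.941245
Series (pressure transmitter and logic solver): 0.826000 × 0.972000 = 0.802872
Parallel ([0.941245] and [0.802872]): 1 − (1 − 0.941245)(1 − 0.802872) = 0.9884

0.9884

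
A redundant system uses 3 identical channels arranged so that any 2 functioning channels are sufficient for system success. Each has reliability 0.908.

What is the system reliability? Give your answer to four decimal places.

R = Σ_{i=2}^{3} C(3,i) p^i (1−p)^{3−i} with p = 0.908
C(3,2)·0.908^2·0.092^1 = 0.227552
C(3,3)·0.908^3·0.092^0 = 0.748613
Sum = 0.9762

0.9762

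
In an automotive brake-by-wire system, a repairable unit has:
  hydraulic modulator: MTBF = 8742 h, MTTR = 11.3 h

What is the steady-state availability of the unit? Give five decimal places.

0.99871

A(hydraulic modulator) = MTBF/(MTBF+MTTR) = 8742/(8742+11.3) = 0.99871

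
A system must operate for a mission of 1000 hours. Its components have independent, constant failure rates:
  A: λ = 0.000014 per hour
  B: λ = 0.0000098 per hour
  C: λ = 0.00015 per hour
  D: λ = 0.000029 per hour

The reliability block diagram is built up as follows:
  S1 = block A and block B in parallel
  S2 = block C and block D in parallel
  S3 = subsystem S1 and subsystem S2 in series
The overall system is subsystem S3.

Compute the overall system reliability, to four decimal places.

R(A) = exp(−0.000014 × 1000) = 0.986098
R(B) = exp(−0.0000098 × 1000) = 0.990248
R(C) = exp(−0.00015 × 1000) = 0.860708
R(D) = exp(−0.000029 × 1000) = 0.971416
Parallel (A and B): 1 − (1 − 0.986098)(1 − 0.990248) = 0.999864
Parallel (C and D): 1 − (1 − 0.860708)(1 − 0.971416) = 0.996018
Series ([0.999864] and [0.996018]): 0.999864 × 0.996018 = 0.9959

0.9959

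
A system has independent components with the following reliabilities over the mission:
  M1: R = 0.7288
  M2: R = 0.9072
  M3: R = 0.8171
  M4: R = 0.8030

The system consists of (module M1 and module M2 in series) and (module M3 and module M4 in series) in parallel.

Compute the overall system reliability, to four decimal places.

0.8835

Series (M1 and M2): 0.728800 × 0.907200 = 0.661167
Series (M3 and M4): 0.817100 × 0.803000 = 0.656131
Parallel ([0.661167] and [0.656131]): 1 − (1 − 0.661167)(1 − 0.656131) = 0.8835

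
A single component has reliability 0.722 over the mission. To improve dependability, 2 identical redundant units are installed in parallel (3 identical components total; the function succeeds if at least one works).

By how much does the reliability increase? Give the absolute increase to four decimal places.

R_before = 0.722
R_after = 1 − (1 − 0.722)^3 = 0.9785
ΔR = 0.9785 − 0.722 = 0.2565

0.2565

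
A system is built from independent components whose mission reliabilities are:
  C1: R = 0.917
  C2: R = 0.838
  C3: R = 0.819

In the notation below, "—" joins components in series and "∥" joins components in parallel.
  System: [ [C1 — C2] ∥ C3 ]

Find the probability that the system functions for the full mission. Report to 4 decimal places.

0.9581

Series (C1 and C2): 0.917000 × 0.838000 = 0.768446
Parallel ([0.768446] and C3): 1 − (1 − 0.768446)(1 − 0.819000) = 0.9581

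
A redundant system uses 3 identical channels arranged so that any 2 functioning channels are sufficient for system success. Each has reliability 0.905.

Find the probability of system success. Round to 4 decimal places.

0.9746

R = Σ_{i=2}^{3} C(3,i) p^i (1−p)^{3−i} with p = 0.905
C(3,2)·0.905^2·0.095^1 = 0.233422
C(3,3)·0.905^3·0.095^0 = 0.741218
Sum = 0.9746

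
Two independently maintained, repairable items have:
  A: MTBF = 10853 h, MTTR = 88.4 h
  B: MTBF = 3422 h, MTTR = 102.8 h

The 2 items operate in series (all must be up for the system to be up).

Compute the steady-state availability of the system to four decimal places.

0.9630

A(A) = MTBF/(MTBF+MTTR) = 10853/(10853+88.4) = 0.991921
A(B) = MTBF/(MTBF+MTTR) = 3422/(3422+102.8) = 0.970835
Series availability: 0.991921 × 0.970835 = 0.9630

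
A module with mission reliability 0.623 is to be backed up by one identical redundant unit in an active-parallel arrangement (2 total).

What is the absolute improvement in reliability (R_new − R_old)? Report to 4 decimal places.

0.2349

R_before = 0.623
R_after = 1 − (1 − 0.623)^2 = 0.8579
ΔR = 0.8579 − 0.623 = 0.2349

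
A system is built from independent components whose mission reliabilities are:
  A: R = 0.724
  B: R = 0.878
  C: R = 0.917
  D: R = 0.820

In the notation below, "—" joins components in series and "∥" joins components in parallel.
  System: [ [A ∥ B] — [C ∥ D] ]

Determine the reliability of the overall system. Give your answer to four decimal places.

Parallel (A and B): 1 − (1 − 0.724000)(1 − 0.878000) = 0.966328
Parallel (C and D): 1 − (1 − 0.917000)(1 − 0.820000) = 0.985060
Series ([0.966328] and [0.985060]): 0.966328 × 0.985060 = 0.9519

0.9519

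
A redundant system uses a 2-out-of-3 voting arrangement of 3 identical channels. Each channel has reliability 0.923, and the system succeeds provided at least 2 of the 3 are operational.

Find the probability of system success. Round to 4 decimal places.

0.9831

R = Σ_{i=2}^{3} C(3,i) p^i (1−p)^{3−i} with p = 0.923
C(3,2)·0.923^2·0.077^1 = 0.196796
C(3,3)·0.923^3·0.077^0 = 0.786330
Sum = 0.9831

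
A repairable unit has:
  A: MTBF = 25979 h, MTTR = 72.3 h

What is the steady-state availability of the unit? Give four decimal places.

A(A) = MTBF/(MTBF+MTTR) = 25979/(25979+72.3) = 0.9972

0.9972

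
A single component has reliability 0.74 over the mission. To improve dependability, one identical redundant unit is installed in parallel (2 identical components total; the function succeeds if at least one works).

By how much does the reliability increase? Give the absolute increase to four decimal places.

R_before = 0.74
R_after = 1 − (1 − 0.74)^2 = 0.9324
ΔR = 0.9324 − 0.74 = 0.1924

0.1924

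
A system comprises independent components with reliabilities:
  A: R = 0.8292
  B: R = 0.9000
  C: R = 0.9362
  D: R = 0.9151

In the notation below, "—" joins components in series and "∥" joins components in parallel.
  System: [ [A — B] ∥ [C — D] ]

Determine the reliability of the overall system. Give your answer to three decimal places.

Series (A and B): 0.82920 × 0.90000 = 0.74628
Series (C and D): 0.93620 × 0.91510 = 0.85672
Parallel ([0.74628] and [0.85672]): 1 − (1 − 0.74628)(1 − 0.85672) = 0.964

0.964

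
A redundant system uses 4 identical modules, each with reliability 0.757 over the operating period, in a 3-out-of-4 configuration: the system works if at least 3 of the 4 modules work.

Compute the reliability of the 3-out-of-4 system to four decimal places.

0.7500

R = Σ_{i=3}^{4} C(4,i) p^i (1−p)^{4−i} with p = 0.757
C(4,3)·0.757^3·0.243^1 = 0.421652
C(4,4)·0.757^4·0.243^0 = 0.328385
Sum = 0.7500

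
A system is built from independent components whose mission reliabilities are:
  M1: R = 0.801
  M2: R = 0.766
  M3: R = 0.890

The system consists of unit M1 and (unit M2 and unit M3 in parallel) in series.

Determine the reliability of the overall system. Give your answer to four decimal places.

Parallel (M2 and M3): 1 − (1 − 0.766000)(1 − 0.890000) = 0.974260
Series (M1 and [0.974260]): 0.801000 × 0.974260 = 0.7804

0.7804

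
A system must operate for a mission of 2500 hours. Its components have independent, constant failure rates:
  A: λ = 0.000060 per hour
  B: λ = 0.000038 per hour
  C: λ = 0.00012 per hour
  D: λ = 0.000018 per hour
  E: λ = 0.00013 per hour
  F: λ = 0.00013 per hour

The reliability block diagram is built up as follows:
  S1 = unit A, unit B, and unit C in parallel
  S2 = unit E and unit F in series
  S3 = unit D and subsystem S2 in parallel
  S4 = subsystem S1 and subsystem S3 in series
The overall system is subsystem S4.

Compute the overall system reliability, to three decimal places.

0.976

R(A) = exp(−0.000060 × 2500) = 0.86071
R(B) = exp(−0.000038 × 2500) = 0.90937
R(C) = exp(−0.00012 × 2500) = 0.74082
R(D) = exp(−0.000018 × 2500) = 0.95600
R(E) = exp(−0.00013 × 2500) = 0.72253
R(F) = exp(−0.00013 × 2500) = 0.72253
Parallel (A, B, and C): 1 − (1 − 0.86071)(1 − 0.90937)(1 − 0.74082) = 0.99673
Series (E and F): 0.72253 × 0.72253 = 0.52205
Parallel (D and [0.52205]): 1 − (1 − 0.95600)(1 − 0.52205) = 0.97897
Series ([0.99673] and [0.97897]): 0.99673 × 0.97897 = 0.976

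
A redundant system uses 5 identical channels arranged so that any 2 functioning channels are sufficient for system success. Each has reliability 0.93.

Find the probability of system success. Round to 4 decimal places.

0.9999

R = Σ_{i=2}^{5} C(5,i) p^i (1−p)^{5−i} with p = 0.93
C(5,2)·0.93^2·0.07^3 = 0.002967
C(5,3)·0.93^3·0.07^2 = 0.039413
C(5,4)·0.93^4·0.07^1 = 0.261818
C(5,5)·0.93^5·0.07^0 = 0.695688
Sum = 0.9999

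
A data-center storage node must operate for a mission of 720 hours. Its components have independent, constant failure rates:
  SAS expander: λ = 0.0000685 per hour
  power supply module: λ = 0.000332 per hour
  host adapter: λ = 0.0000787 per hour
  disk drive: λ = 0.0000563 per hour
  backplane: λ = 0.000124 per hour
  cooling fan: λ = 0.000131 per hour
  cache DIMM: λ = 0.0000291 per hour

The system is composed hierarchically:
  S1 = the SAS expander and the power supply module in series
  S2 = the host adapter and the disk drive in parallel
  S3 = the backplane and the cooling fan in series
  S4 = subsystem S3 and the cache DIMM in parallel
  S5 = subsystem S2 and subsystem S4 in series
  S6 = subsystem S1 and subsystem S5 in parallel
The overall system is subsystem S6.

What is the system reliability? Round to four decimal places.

0.9986

R(SAS expander) = exp(−0.0000685 × 720) = 0.951876
R(power supply module) = exp(−0.000332 × 720) = 0.787383
R(host adapter) = exp(−0.0000787 × 720) = 0.944912
R(disk drive) = exp(−0.0000563 × 720) = 0.960275
R(backplane) = exp(−0.000124 × 720) = 0.914589
R(cooling fan) = exp(−0.000131 × 720) = 0.909992
R(cache DIMM) = exp(−0.0000291 × 720) = 0.979266
Series (SAS expander and power supply module): 0.951876 × 0.787383 = 0.749491
Parallel (host adapter and disk drive): 1 − (1 − 0.944912)(1 − 0.960275) = 0.997812
Series (backplane and cooling fan): 0.914589 × 0.909992 = 0.832269
Parallel ([0.832269] and cache DIMM): 1 − (1 − 0.832269)(1 − 0.979266) = 0.996522
Series ([0.997812] and [0.996522]): 0.997812 × 0.996522 = 0.994342
Parallel ([0.749491] and [0.994342]): 1 − (1 − 0.749491)(1 − 0.994342) = 0.9986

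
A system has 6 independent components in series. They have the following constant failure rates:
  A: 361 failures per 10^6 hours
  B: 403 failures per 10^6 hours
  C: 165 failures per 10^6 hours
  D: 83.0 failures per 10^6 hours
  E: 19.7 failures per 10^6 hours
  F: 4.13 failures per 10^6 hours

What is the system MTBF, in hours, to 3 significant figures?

Series of exponential components: λ_sys = Σ λ_i
λ_sys = 0.000361 + 0.000403 + 0.000165 + 0.0000830 + 0.0000197 + 0.00000413 = 1.0358e-03 /h
MTBF = 1 / λ_sys = 965 h

965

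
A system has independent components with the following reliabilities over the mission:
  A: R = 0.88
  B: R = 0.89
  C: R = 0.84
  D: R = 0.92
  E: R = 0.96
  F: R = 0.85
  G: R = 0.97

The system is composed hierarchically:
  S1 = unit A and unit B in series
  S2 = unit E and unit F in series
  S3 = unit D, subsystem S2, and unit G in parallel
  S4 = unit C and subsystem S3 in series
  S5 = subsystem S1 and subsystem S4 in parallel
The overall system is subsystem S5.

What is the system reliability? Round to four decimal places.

Series (A and B): 0.880000 × 0.890000 = 0.783200
Series (E and F): 0.960000 × 0.850000 = 0.816000
Parallel (D, [0.816000], and G): 1 − (1 − 0.920000)(1 − 0.816000)(1 − 0.970000) = 0.999558
Series (C and [0.999558]): 0.840000 × 0.999558 = 0.839629
Parallel ([0.783200] and [0.839629]): 1 − (1 − 0.783200)(1 − 0.839629) = 0.9652

0.9652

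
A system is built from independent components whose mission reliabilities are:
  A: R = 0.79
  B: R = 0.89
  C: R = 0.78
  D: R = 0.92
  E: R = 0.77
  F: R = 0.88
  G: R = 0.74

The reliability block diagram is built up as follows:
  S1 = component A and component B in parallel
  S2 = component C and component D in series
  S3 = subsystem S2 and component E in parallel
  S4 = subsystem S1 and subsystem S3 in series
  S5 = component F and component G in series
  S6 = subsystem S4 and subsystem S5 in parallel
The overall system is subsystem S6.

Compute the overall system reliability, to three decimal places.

0.970

Parallel (A and B): 1 − (1 − 0.79000)(1 − 0.89000) = 0.97690
Series (C and D): 0.78000 × 0.92000 = 0.71760
Parallel ([0.71760] and E): 1 − (1 − 0.71760)(1 − 0.77000) = 0.93505
Series ([0.97690] and [0.93505]): 0.97690 × 0.93505 = 0.91345
Series (F and G): 0.88000 × 0.74000 = 0.65120
Parallel ([0.91345] and [0.65120]): 1 − (1 − 0.91345)(1 − 0.65120) = 0.970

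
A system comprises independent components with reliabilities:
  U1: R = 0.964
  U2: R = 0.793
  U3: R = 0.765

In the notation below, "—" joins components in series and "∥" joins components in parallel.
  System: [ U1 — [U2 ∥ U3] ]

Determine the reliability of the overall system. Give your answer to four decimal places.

0.9171

Parallel (U2 and U3): 1 − (1 − 0.793000)(1 − 0.765000) = 0.951355
Series (U1 and [0.951355]): 0.964000 × 0.951355 = 0.9171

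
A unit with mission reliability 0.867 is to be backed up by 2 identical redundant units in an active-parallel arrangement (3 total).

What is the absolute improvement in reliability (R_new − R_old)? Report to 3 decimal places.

R_before = 0.867
R_after = 1 − (1 − 0.867)^3 = 0.998
ΔR = 0.998 − 0.867 = 0.131

0.131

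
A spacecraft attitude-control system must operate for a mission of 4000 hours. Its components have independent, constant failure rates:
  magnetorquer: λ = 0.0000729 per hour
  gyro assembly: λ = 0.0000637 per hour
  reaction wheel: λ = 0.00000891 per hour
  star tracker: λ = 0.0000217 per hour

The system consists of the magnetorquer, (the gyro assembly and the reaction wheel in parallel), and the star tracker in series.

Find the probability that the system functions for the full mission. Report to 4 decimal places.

R(magnetorquer) = exp(−0.0000729 × 4000) = 0.747067
R(gyro assembly) = exp(−0.0000637 × 4000) = 0.775071
R(reaction wheel) = exp(−0.00000891 × 4000) = 0.964988
R(star tracker) = exp(−0.0000217 × 4000) = 0.916860
Parallel (gyro assembly and reaction wheel): 1 − (1 − 0.775071)(1 − 0.964988) = 0.992125
Series (magnetorquer, [0.992125], and star tracker): 0.747067 × 0.992125 × 0.916860 = 0.6796

0.6796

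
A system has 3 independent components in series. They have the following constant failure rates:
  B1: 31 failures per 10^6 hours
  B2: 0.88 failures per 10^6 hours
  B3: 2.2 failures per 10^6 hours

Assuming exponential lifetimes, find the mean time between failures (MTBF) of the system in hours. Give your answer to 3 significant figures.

Series of exponential components: λ_sys = Σ λ_i
λ_sys = 0.000031 + 0.00000088 + 0.0000022 = 3.4080e-05 /h
MTBF = 1 / λ_sys = 29300 h

29300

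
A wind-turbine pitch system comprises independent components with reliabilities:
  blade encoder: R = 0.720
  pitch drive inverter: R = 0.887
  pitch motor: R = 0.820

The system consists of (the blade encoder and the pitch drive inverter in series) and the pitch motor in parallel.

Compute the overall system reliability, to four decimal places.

0.9350

Series (blade encoder and pitch drive inverter): 0.720000 × 0.887000 = 0.638640
Parallel ([0.638640] and pitch motor): 1 − (1 − 0.638640)(1 − 0.820000) = 0.9350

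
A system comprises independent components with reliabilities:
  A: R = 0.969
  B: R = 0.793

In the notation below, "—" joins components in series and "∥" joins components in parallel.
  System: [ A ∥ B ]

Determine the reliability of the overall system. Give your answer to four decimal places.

Parallel (A and B): 1 − (1 − 0.969000)(1 − 0.793000) = 0.9936

0.9936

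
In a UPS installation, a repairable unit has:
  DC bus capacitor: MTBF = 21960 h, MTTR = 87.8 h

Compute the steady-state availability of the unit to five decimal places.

A(DC bus capacitor) = MTBF/(MTBF+MTTR) = 21960/(21960+87.8) = 0.99602

0.99602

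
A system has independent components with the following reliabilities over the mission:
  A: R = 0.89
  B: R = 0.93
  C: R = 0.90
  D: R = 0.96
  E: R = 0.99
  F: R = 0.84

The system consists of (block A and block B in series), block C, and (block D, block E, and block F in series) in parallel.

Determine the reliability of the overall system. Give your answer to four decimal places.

Series (A and B): 0.890000 × 0.930000 = 0.827700
Series (D, E, and F): 0.960000 × 0.990000 × 0.840000 = 0.798336
Parallel ([0.827700], C, and [0.798336]): 1 − (1 − 0.827700)(1 − 0.900000)(1 − 0.798336) = 0.9965

0.9965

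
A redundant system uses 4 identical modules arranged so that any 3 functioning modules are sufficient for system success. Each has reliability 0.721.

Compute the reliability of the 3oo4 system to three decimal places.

R = Σ_{i=3}^{4} C(4,i) p^i (1−p)^{4−i} with p = 0.721
C(4,3)·0.721^3·0.279^1 = 0.41828
C(4,4)·0.721^4·0.279^0 = 0.27023
Sum = 0.689

0.689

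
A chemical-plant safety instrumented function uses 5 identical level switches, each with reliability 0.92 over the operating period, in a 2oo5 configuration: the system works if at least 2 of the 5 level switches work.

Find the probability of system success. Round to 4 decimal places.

R = Σ_{i=2}^{5} C(5,i) p^i (1−p)^{5−i} with p = 0.92
C(5,2)·0.92^2·0.08^3 = 0.004334
C(5,3)·0.92^3·0.08^2 = 0.049836
C(5,4)·0.92^4·0.08^1 = 0.286557
C(5,5)·0.92^5·0.08^0 = 0.659082
Sum = 0.9998

0.9998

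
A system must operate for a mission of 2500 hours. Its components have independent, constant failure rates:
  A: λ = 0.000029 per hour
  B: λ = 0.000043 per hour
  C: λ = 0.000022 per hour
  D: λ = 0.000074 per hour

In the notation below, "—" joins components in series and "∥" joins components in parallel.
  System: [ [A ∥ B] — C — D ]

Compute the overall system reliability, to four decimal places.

R(A) = exp(−0.000029 × 2500) = 0.930066
R(B) = exp(−0.000043 × 2500) = 0.898077
R(C) = exp(−0.000022 × 2500) = 0.946485
R(D) = exp(−0.000074 × 2500) = 0.831104
Parallel (A and B): 1 − (1 − 0.930066)(1 − 0.898077) = 0.992872
Series ([0.992872], C, and D): 0.992872 × 0.946485 × 0.831104 = 0.7810

0.7810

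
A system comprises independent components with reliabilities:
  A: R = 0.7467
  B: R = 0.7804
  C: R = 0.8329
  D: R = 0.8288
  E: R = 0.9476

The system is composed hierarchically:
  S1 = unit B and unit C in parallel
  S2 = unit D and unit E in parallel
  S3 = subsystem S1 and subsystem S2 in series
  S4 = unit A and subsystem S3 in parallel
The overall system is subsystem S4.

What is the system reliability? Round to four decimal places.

0.9885

Parallel (B and C): 1 − (1 − 0.780400)(1 − 0.832900) = 0.963305
Parallel (D and E): 1 − (1 − 0.828800)(1 − 0.947600) = 0.991029
Series ([0.963305] and [0.991029]): 0.963305 × 0.991029 = 0.954663
Parallel (A and [0.954663]): 1 − (1 − 0.746700)(1 − 0.954663) = 0.9885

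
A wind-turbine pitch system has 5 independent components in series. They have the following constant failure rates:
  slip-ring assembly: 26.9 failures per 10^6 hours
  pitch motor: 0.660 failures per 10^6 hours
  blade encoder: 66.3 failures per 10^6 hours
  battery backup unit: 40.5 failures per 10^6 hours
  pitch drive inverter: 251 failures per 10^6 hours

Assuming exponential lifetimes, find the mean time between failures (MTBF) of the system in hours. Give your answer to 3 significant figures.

2590

Series of exponential components: λ_sys = Σ λ_i
λ_sys = 0.0000269 + 0.000000660 + 0.0000663 + 0.0000405 + 0.000251 = 3.8536e-04 /h
MTBF = 1 / λ_sys = 2590 h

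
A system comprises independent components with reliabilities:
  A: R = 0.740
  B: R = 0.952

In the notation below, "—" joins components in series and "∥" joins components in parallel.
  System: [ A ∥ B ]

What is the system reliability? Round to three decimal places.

Parallel (A and B): 1 − (1 − 0.74000)(1 − 0.95200) = 0.988

0.988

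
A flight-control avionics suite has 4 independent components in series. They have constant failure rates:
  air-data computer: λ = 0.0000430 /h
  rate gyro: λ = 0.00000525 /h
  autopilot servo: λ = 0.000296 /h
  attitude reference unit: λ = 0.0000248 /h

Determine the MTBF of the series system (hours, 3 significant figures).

Series of exponential components: λ_sys = Σ λ_i
λ_sys = 0.0000430 + 0.00000525 + 0.000296 + 0.0000248 = 3.6905e-04 /h
MTBF = 1 / λ_sys = 2710 h

2710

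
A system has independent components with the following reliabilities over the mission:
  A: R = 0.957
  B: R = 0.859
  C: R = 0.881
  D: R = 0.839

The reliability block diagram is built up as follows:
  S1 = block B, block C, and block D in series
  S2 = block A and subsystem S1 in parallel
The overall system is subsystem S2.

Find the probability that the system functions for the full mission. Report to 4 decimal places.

0.9843

Series (B, C, and D): 0.859000 × 0.881000 × 0.839000 = 0.634938
Parallel (A and [0.634938]): 1 − (1 − 0.957000)(1 − 0.634938) = 0.9843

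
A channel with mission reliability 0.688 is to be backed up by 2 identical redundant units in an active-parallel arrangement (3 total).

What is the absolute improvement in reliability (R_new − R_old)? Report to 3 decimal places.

R_before = 0.688
R_after = 1 − (1 − 0.688)^3 = 0.970
ΔR = 0.970 − 0.688 = 0.282

0.282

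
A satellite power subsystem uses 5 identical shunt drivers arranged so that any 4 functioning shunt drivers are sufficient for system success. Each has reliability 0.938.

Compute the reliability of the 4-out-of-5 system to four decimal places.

R = Σ_{i=4}^{5} C(5,i) p^i (1−p)^{5−i} with p = 0.938
C(5,4)·0.938^4·0.062^1 = 0.239979
C(5,5)·0.938^5·0.062^0 = 0.726130
Sum = 0.9661

0.9661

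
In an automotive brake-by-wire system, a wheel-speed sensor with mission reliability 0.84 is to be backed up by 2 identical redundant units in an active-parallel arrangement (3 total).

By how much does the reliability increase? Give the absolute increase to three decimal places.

0.156

R_before = 0.84
R_after = 1 − (1 − 0.84)^3 = 0.996
ΔR = 0.996 − 0.84 = 0.156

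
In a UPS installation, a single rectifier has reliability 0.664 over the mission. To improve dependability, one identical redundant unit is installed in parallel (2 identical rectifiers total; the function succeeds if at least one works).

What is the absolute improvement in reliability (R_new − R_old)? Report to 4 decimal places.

0.2231

R_before = 0.664
R_after = 1 − (1 − 0.664)^2 = 0.8871
ΔR = 0.8871 − 0.664 = 0.2231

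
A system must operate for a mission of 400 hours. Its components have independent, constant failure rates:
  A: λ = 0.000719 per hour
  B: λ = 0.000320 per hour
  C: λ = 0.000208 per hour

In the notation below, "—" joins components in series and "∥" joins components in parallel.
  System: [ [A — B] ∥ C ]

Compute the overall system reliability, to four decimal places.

0.9729

R(A) = exp(−0.000719 × 400) = 0.750062
R(B) = exp(−0.000320 × 400) = 0.879853
R(C) = exp(−0.000208 × 400) = 0.920167
Series (A and B): 0.750062 × 0.879853 = 0.659944
Parallel ([0.659944] and C): 1 − (1 − 0.659944)(1 − 0.920167) = 0.9729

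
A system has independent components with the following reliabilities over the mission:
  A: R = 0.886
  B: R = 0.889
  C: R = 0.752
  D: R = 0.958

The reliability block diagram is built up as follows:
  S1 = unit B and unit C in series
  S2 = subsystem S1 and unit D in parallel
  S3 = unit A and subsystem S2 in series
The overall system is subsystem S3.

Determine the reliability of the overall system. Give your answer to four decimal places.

Series (B and C): 0.889000 × 0.752000 = 0.668528
Parallel ([0.668528] and D): 1 − (1 − 0.668528)(1 − 0.958000) = 0.986078
Series (A and [0.986078]): 0.886000 × 0.986078 = 0.8737

0.8737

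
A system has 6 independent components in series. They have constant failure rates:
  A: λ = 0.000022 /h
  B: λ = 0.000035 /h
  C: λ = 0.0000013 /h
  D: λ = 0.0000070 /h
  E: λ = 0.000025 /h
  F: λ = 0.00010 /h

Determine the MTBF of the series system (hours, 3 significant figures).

Series of exponential components: λ_sys = Σ λ_i
λ_sys = 0.000022 + 0.000035 + 0.0000013 + 0.0000070 + 0.000025 + 0.00010 = 1.9030e-04 /h
MTBF = 1 / λ_sys = 5250 h

5250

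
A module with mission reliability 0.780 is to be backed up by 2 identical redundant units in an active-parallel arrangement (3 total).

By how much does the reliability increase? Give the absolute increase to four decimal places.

0.2094

R_before = 0.780
R_after = 1 − (1 − 0.780)^3 = 0.9894
ΔR = 0.9894 − 0.780 = 0.2094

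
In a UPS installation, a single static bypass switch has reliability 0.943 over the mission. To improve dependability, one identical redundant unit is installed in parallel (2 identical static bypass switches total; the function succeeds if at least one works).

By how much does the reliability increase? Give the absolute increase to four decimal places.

R_before = 0.943
R_after = 1 − (1 − 0.943)^2 = 0.9968
ΔR = 0.9968 − 0.943 = 0.0538

0.0538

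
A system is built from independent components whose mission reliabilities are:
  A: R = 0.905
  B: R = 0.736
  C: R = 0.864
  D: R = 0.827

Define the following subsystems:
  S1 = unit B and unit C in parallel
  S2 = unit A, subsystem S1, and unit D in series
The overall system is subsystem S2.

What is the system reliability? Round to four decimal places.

0.7216

Parallel (B and C): 1 − (1 − 0.736000)(1 − 0.864000) = 0.964096
Series (A, [0.964096], and D): 0.905000 × 0.964096 × 0.827000 = 0.7216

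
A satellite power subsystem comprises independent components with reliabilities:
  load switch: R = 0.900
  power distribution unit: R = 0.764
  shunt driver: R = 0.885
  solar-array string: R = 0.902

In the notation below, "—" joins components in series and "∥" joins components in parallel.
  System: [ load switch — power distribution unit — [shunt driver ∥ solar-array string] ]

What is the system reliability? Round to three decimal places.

Parallel (shunt driver and solar-array string): 1 − (1 − 0.88500)(1 − 0.90200) = 0.98873
Series (load switch, power distribution unit, and [0.98873]): 0.90000 × 0.76400 × 0.98873 = 0.680

0.680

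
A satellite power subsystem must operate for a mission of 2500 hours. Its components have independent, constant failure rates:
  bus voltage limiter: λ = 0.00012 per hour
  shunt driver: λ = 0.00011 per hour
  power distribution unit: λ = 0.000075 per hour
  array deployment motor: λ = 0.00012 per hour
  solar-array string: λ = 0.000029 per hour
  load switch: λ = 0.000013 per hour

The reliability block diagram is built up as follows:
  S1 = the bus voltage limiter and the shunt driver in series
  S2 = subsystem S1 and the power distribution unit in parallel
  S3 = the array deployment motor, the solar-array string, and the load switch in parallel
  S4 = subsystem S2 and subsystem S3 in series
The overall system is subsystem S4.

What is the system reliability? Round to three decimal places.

R(bus voltage limiter) = exp(−0.00012 × 2500) = 0.74082
R(shunt driver) = exp(−0.00011 × 2500) = 0.75957
R(power distribution unit) = exp(−0.000075 × 2500) = 0.82903
R(array deployment motor) = exp(−0.00012 × 2500) = 0.74082
R(solar-array string) = exp(−0.000029 × 2500) = 0.93007
R(load switch) = exp(−0.000013 × 2500) = 0.96802
Series (bus voltage limiter and shunt driver): 0.74082 × 0.75957 = 0.56270
Parallel ([0.56270] and power distribution unit): 1 − (1 − 0.56270)(1 − 0.82903) = 0.92523
Parallel (array deployment motor, solar-array string, and load switch): 1 − (1 − 0.74082)(1 − 0.93007)(1 − 0.96802) = 0.99942
Series ([0.92523] and [0.99942]): 0.92523 × 0.99942 = 0.925

0.925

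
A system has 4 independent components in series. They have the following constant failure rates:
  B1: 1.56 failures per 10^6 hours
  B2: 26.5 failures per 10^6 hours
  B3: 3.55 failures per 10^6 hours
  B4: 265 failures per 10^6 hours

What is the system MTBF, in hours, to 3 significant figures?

Series of exponential components: λ_sys = Σ λ_i
λ_sys = 0.00000156 + 0.0000265 + 0.00000355 + 0.000265 = 2.9661e-04 /h
MTBF = 1 / λ_sys = 3370 h

3370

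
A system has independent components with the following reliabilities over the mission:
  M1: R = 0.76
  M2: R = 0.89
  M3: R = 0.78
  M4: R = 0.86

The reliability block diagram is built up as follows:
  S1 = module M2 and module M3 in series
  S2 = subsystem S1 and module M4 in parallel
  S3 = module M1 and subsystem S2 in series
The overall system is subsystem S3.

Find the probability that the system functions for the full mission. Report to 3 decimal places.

0.727

Series (M2 and M3): 0.89000 × 0.78000 = 0.69420
Parallel ([0.69420] and M4): 1 − (1 − 0.69420)(1 − 0.86000) = 0.95719
Series (M1 and [0.95719]): 0.76000 × 0.95719 = 0.727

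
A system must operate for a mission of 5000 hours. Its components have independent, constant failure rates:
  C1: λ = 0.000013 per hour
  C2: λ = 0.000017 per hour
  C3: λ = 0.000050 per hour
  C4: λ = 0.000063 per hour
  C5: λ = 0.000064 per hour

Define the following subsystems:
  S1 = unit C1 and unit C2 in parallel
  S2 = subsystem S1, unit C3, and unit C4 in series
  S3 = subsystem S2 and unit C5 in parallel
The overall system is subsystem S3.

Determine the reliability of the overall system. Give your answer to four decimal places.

R(C1) = exp(−0.000013 × 5000) = 0.937067
R(C2) = exp(−0.000017 × 5000) = 0.918512
R(C3) = exp(−0.000050 × 5000) = 0.778801
R(C4) = exp(−0.000063 × 5000) = 0.729789
R(C5) = exp(−0.000064 × 5000) = 0.726149
Parallel (C1 and C2): 1 − (1 − 0.937067)(1 − 0.918512) = 0.994872
Series ([0.994872], C3, and C4): 0.994872 × 0.778801 × 0.729789 = 0.565446
Parallel ([0.565446] and C5): 1 − (1 − 0.565446)(1 − 0.726149) = 0.8810

0.8810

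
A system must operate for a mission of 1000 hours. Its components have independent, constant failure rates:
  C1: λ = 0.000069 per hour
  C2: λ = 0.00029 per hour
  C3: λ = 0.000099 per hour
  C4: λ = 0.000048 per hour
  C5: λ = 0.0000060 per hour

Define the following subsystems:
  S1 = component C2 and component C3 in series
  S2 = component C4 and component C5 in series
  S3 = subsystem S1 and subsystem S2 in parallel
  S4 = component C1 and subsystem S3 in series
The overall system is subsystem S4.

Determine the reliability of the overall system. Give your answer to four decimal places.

0.9175

R(C1) = exp(−0.000069 × 1000) = 0.933327
R(C2) = exp(−0.00029 × 1000) = 0.748264
R(C3) = exp(−0.000099 × 1000) = 0.905743
R(C4) = exp(−0.000048 × 1000) = 0.953134
R(C5) = exp(−0.0000060 × 1000) = 0.994018
Series (C2 and C3): 0.748264 × 0.905743 = 0.677735
Series (C4 and C5): 0.953134 × 0.994018 = 0.947432
Parallel ([0.677735] and [0.947432]): 1 − (1 − 0.677735)(1 − 0.947432) = 0.983059
Series (C1 and [0.983059]): 0.933327 × 0.983059 = 0.9175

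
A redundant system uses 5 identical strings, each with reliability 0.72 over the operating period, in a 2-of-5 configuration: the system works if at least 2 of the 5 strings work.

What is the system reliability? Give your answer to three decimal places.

0.976

R = Σ_{i=2}^{5} C(5,i) p^i (1−p)^{5−i} with p = 0.72
C(5,2)·0.72^2·0.28^3 = 0.11380
C(5,3)·0.72^3·0.28^2 = 0.29263
C(5,4)·0.72^4·0.28^1 = 0.37623
C(5,5)·0.72^5·0.28^0 = 0.19349
Sum = 0.976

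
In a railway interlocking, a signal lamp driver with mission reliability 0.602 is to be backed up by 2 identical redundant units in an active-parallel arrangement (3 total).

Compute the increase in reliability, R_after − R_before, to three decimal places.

0.335

R_before = 0.602
R_after = 1 − (1 − 0.602)^3 = 0.937
ΔR = 0.937 − 0.602 = 0.335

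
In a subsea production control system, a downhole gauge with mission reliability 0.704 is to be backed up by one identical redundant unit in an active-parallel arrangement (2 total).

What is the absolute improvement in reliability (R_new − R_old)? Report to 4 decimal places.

R_before = 0.704
R_after = 1 − (1 − 0.704)^2 = 0.9124
ΔR = 0.9124 − 0.704 = 0.2084

0.2084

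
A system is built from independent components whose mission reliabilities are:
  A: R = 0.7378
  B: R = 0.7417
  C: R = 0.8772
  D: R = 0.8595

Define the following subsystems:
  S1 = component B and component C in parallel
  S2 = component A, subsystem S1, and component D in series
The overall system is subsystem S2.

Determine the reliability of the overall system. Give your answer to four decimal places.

0.6140

Parallel (B and C): 1 − (1 − 0.741700)(1 − 0.877200) = 0.968281
Series (A, [0.968281], and D): 0.737800 × 0.968281 × 0.859500 = 0.6140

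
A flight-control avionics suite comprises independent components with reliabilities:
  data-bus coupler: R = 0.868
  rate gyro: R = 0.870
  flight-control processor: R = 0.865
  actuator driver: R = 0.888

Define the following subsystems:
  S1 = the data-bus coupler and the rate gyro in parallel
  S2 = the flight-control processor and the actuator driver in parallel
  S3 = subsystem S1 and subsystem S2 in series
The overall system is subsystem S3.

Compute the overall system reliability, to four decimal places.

0.9680

Parallel (data-bus coupler and rate gyro): 1 − (1 − 0.868000)(1 − 0.870000) = 0.982840
Parallel (flight-control processor and actuator driver): 1 − (1 − 0.865000)(1 − 0.888000) = 0.984880
Series ([0.982840] and [0.984880]): 0.982840 × 0.984880 = 0.9680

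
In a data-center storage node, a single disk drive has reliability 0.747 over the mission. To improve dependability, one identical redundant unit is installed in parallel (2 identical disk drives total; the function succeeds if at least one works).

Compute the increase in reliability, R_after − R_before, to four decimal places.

0.1890

R_before = 0.747
R_after = 1 − (1 − 0.747)^2 = 0.9360
ΔR = 0.9360 − 0.747 = 0.1890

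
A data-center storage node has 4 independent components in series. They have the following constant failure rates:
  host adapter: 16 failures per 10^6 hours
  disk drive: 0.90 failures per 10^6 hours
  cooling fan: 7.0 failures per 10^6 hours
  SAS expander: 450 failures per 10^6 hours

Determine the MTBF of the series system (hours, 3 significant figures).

Series of exponential components: λ_sys = Σ λ_i
λ_sys = 0.000016 + 0.00000090 + 0.0000070 + 0.00045 = 4.7390e-04 /h
MTBF = 1 / λ_sys = 2110 h

2110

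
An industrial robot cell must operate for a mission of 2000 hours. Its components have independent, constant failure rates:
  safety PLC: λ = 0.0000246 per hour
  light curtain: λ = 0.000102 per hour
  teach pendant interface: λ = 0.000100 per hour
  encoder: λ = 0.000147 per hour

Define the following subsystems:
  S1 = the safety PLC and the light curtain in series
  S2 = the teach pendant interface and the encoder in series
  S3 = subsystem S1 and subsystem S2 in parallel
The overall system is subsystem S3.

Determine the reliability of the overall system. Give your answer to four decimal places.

R(safety PLC) = exp(−0.0000246 × 2000) = 0.951991
R(light curtain) = exp(−0.000102 × 2000) = 0.815462
R(teach pendant interface) = exp(−0.000100 × 2000) = 0.818731
R(encoder) = exp(−0.000147 × 2000) = 0.745276
Series (safety PLC and light curtain): 0.951991 × 0.815462 = 0.776312
Series (teach pendant interface and encoder): 0.818731 × 0.745276 = 0.610181
Parallel ([0.776312] and [0.610181]): 1 − (1 − 0.776312)(1 − 0.610181) = 0.9128

0.9128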